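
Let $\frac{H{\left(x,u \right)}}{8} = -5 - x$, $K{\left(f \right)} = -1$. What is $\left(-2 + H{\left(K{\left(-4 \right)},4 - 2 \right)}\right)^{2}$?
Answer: $1156$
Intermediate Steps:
$H{\left(x,u \right)} = -40 - 8 x$ ($H{\left(x,u \right)} = 8 \left(-5 - x\right) = -40 - 8 x$)
$\left(-2 + H{\left(K{\left(-4 \right)},4 - 2 \right)}\right)^{2} = \left(-2 - 32\right)^{2} = \left(-34\right)^{2} = 1156$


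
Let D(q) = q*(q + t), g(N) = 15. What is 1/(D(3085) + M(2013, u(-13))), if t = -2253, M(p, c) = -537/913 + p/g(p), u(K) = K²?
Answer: 4565/11717686738 ≈ 3.8958e-7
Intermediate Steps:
M(p, c) = -537/913 + p/15
D(q) = q*(-2253 + q) (D(q) = q*(q - 2253) = q*(-2253 + q))
1/(D(3085) + M(2013, u(-13))) = 1/(3085*(-2253 + 3085) + (-537/913 + (1/15)*2013)) = 1/(3085*832 + (-537/913 + 671/5)) = 1/(2566720 + 609938/4565) = 1/(11717686738/4565) = 4565/11717686738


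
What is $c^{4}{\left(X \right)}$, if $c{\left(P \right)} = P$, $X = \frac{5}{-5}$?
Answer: $1$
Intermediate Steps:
$X = -1$ ($X = 5 \left(- \frac{1}{5}\right) = -1$)
$c^{4}{\left(X \right)} = \left(-1\right)^{4} = 1$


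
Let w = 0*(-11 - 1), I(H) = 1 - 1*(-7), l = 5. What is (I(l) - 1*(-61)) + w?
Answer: 69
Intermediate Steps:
I(H) = 8 (I(H) = 1 + 7 = 8)
w = 0 (w = 0*(-12) = 0)
(I(l) - 1*(-61)) + w = (8 - 1*(-61)) + 0 = (8 + 61) + 0 = 69 + 0 = 69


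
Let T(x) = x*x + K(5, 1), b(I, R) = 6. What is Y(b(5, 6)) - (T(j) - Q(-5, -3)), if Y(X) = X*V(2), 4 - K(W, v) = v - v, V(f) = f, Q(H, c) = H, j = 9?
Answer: -78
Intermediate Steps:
K(W, v) = 4 (K(W, v) = 4 - (v - v) = 4 - 1*0 = 4 + 0 = 4)
T(x) = 4 + x² (T(x) = x*x + 4 = x² + 4 = 4 + x²)
Y(X) = 2*X (Y(X) = X*2 = 2*X)
Y(b(5, 6)) - (T(j) - Q(-5, -3)) = 2*6 - ((4 + 9²) - 1*(-5)) = 12 - ((4 + 81) + 5) = 12 - (85 + 5) = 12 - 1*90 = 12 - 90 = -78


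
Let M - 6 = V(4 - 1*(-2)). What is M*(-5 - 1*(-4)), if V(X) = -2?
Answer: -4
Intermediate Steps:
M = 4 (M = 6 - 2 = 4)
M*(-5 - 1*(-4)) = 4*(-5 - 1*(-4)) = 4*(-5 + 4) = 4*(-1) = -4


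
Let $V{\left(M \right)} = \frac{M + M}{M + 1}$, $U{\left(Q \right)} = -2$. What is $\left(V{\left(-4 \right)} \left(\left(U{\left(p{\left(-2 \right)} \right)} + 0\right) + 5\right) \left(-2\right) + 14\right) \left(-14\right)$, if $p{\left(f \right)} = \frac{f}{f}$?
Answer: $28$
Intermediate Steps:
$p{\left(f \right)} = 1$
$V{\left(M \right)} = \frac{2 M}{1 + M}$
$\left(V{\left(-4 \right)} \left(\left(U{\left(p{\left(-2 \right)} \right)} + 0\right) + 5\right) \left(-2\right) + 14\right) \left(-14\right) = \left(2 \left(-4\right) \frac{1}{1 - 4} \left(\left(-2 + 0\right) + 5\right) \left(-2\right) + 14\right) \left(-14\right) = \left(2 \left(-4\right) \frac{1}{-3} \left(-2 + 5\right) \left(-2\right) + 14\right) \left(-14\right) = \left(2 \left(-4\right) \left(- \frac{1}{3}\right) 3 \left(-2\right) + 14\right) \left(-14\right) = \left(\frac{8}{3} \cdot 3 \left(-2\right) + 14\right) \left(-14\right) = \left(8 \left(-2\right) + 14\right) \left(-14\right) = \left(-16 + 14\right) \left(-14\right) = \left(-2\right) \left(-14\right) = 28$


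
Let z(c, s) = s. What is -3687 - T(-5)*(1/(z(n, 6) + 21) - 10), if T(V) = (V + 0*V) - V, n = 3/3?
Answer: -3687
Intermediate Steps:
n = 1 (n = 3*(⅓) = 1)
T(V) = 0 (T(V) = (V + 0) - V = V - V = 0)
-3687 - T(-5)*(1/(z(n, 6) + 21) - 10) = -3687 - 0*(1/(6 + 21) - 10) = -3687 - 0*(1/27 - 10) = -3687 - 0*(-269)/27 = -3687 - 1*0 = -3687 + 0 = -3687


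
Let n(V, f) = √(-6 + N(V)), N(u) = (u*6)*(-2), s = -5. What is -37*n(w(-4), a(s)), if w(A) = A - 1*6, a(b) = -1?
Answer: -37*√114 ≈ -395.05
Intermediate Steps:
N(u) = -12*u (N(u) = (6*u)*(-2) = -12*u)
w(A) = -6 + A (w(A) = A - 6 = -6 + A)
n(V, f) = √(-6 - 12*V)
-37*n(w(-4), a(s)) = -37*√(-6 - 12*(-6 - 4)) = -37*√(-6 - 12*(-10)) = -37*√(-6 + 120) = -37*√114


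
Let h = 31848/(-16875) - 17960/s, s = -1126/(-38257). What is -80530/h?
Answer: 127514221875/966231344654 ≈ 0.13197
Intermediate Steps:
s = 1126/38257 (s = -1126*(-1/38257) = 1126/38257 ≈ 0.029433)
h = -1932462689308/3166875 (h = 31848/(-16875) - 17960/1126/38257 = 31848*(-1/16875) - 17960*38257/1126 = -10616/5625 - 343547860/563 = -1932462689308/3166875 ≈ -6.1021e+5)
-80530/h = -80530/(-1932462689308/3166875) = -80530*(-3166875/1932462689308) = 127514221875/966231344654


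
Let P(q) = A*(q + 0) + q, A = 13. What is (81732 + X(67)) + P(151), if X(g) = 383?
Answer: 84229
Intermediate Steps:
P(q) = 14*q (P(q) = 13*(q + 0) + q = 13*q + q = 14*q)
(81732 + X(67)) + P(151) = (81732 + 383) + 14*151 = 82115 + 2114 = 84229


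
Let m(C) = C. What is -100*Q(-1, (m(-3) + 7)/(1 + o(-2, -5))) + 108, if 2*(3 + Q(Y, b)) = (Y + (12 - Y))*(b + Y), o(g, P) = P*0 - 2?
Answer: 3408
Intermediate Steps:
o(g, P) = -2 (o(g, P) = 0 - 2 = -2)
Q(Y, b) = -3 + 6*Y + 6*b (Q(Y, b) = -3 + ((Y + (12 - Y))*(b + Y))/2 = -3 + (12*(Y + b))/2 = -3 + (12*Y + 12*b)/2 = -3 + (6*Y + 6*b) = -3 + 6*Y + 6*b)
-100*Q(-1, (m(-3) + 7)/(1 + o(-2, -5))) + 108 = -100*(-3 + 6*(-1) + 6*((-3 + 7)/(1 - 2))) + 108 = -100*(-3 - 6 + 6*(4/(-1))) + 108 = -100*(-3 - 6 + 6*(4*(-1))) + 108 = -100*(-3 - 6 + 6*(-4)) + 108 = -100*(-3 - 6 - 24) + 108 = -100*(-33) + 108 = 3300 + 108 = 3408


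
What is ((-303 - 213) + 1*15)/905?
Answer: -501/905 ≈ -0.55359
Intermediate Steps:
((-303 - 213) + 1*15)/905 = (-516 + 15)*(1/905) = -501*1/905 = -501/905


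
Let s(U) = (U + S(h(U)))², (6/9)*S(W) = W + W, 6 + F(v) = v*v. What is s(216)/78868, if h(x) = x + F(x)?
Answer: 4957145649/19717 ≈ 2.5141e+5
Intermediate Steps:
F(v) = -6 + v² (F(v) = -6 + v*v = -6 + v²)
h(x) = -6 + x + x² (h(x) = x + (-6 + x²) = -6 + x + x²)
S(W) = 3*W (S(W) = 3*(W + W)/2 = 3*(2*W)/2 = 3*W)
s(U) = (-18 + 3*U² + 4*U)² (s(U) = (U + 3*(-6 + U + U²))² = (U + (-18 + 3*U + 3*U²))² = (-18 + 3*U² + 4*U)²)
s(216)/78868 = (-18 + 3*216² + 4*216)²/78868 = (-18 + 3*46656 + 864)²*(1/78868) = (-18 + 139968 + 864)²*(1/78868) = 140814²*(1/78868) = 19828582596*(1/78868) = 4957145649/19717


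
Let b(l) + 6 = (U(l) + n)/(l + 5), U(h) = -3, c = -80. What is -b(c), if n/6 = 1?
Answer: 151/25 ≈ 6.0400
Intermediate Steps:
n = 6 (n = 6*1 = 6)
b(l) = -6 + 3/(5 + l) (b(l) = -6 + (-3 + 6)/(l + 5) = -6 + 3/(5 + l))
-b(c) = -3*(-9 - 2*(-80))/(5 - 80) = -3*(-9 + 160)/(-75) = -3*(-1)*151/75 = -1*(-151/25) = 151/25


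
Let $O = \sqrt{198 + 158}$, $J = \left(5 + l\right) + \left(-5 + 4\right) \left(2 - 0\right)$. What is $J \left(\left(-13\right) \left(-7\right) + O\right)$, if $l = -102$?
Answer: $-9009 - 198 \sqrt{89} \approx -10877.0$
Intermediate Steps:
$J = -99$ ($J = \left(5 - 102\right) + \left(-5 + 4\right) \left(2 - 0\right) = -97 - \left(2 + 0\right) = -97 - 2 = -99$)
$O = 2 \sqrt{89}$ ($O = \sqrt{356} = 2 \sqrt{89} \approx 18.868$)
$J \left(\left(-13\right) \left(-7\right) + O\right) = - 99 \left(\left(-13\right) \left(-7\right) + 2 \sqrt{89}\right) = - 99 \left(91 + 2 \sqrt{89}\right) = -9009 - 198 \sqrt{89}$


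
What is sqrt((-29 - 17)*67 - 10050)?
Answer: 14*I*sqrt(67) ≈ 114.59*I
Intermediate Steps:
sqrt((-29 - 17)*67 - 10050) = sqrt(-46*67 - 10050) = sqrt(-3082 - 10050) = sqrt(-13132) = 14*I*sqrt(67)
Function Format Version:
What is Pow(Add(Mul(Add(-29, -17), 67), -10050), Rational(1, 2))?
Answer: Mul(14, I, Pow(67, Rational(1, 2))) ≈ Mul(114.59, I)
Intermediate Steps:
Pow(Add(Mul(Add(-29, -17), 67), -10050), Rational(1, 2)) = Pow(Add(Mul(-46, 67), -10050), Rational(1, 2)) = Pow(Add(-3082, -10050), Rational(1, 2)) = Pow(-13132, Rational(1, 2)) = Mul(14, I, Pow(67, Rational(1, 2)))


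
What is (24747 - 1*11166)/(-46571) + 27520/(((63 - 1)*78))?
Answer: 303989051/56304339 ≈ 5.3990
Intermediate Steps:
(24747 - 1*11166)/(-46571) + 27520/(((63 - 1)*78)) = (24747 - 11166)*(-1/46571) + 27520/((62*78)) = 13581*(-1/46571) + 27520/4836 = -13581/46571 + 27520*(1/4836) = -13581/46571 + 6880/1209 = 303989051/56304339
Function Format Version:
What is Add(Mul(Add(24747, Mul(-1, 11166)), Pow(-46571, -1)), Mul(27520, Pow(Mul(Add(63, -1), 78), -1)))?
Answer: Rational(303989051, 56304339) ≈ 5.3990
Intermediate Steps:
Add(Mul(Add(24747, Mul(-1, 11166)), Pow(-46571, -1)), Mul(27520, Pow(Mul(Add(63, -1), 78), -1))) = Add(Mul(Add(24747, -11166), Rational(-1, 46571)), Mul(27520, Pow(Mul(62, 78), -1))) = Add(Mul(13581, Rational(-1, 46571)), Mul(27520, Pow(4836, -1))) = Add(Rational(-13581, 46571), Mul(27520, Rational(1, 4836))) = Add(Rational(-13581, 46571), Rational(6880, 1209)) = Rational(303989051, 56304339)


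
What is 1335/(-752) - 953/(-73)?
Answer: 619201/54896 ≈ 11.280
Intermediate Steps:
1335/(-752) - 953/(-73) = 1335*(-1/752) - 953*(-1/73) = -1335/752 + 953/73 = 619201/54896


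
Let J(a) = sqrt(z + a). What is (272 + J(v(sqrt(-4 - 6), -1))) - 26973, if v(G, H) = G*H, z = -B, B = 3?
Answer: -26701 + sqrt(-3 - I*sqrt(10)) ≈ -26700.0 - 1.9182*I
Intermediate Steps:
z = -3 (z = -1*3 = -3)
J(a) = sqrt(-3 + a)
(272 + J(v(sqrt(-4 - 6), -1))) - 26973 = (272 + sqrt(-3 + sqrt(-4 - 6)*(-1))) - 26973 = (272 + sqrt(-3 + sqrt(-10)*(-1))) - 26973 = (272 + sqrt(-3 + (I*sqrt(10))*(-1))) - 26973 = (272 + sqrt(-3 - I*sqrt(10))) - 26973 = -26701 + sqrt(-3 - I*sqrt(10))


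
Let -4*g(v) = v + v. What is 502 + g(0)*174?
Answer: 502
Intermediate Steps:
g(v) = -v/2 (g(v) = -(v + v)/4 = -v/2)
502 + g(0)*174 = 502 - ½*0*174 = 502 + 0*174 = 502 + 0 = 502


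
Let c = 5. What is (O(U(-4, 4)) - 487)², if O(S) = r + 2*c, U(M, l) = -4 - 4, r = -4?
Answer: 231361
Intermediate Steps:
U(M, l) = -8
O(S) = 6 (O(S) = -4 + 2*5 = -4 + 10 = 6)
(O(U(-4, 4)) - 487)² = (6 - 487)² = (-481)² = 231361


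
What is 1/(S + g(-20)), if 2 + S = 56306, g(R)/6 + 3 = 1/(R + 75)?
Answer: 55/3095736 ≈ 1.7766e-5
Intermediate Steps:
g(R) = -18 + 6/(75 + R) (g(R) = -18 + 6/(R + 75) = -18 + 6/(75 + R))
S = 56304 (S = -2 + 56306 = 56304)
1/(S + g(-20)) = 1/(56304 + 6*(-224 - 3*(-20))/(75 - 20)) = 1/(56304 + 6*(-224 + 60)/55) = 1/(56304 + 6*(1/55)*(-164)) = 1/(56304 - 984/55) = 1/(3095736/55) = 55/3095736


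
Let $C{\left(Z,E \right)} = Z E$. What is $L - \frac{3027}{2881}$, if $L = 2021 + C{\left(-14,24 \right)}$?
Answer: $\frac{4851458}{2881} \approx 1683.9$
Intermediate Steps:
$C{\left(Z,E \right)} = E Z$
$L = 1685$ ($L = 2021 + 24 \left(-14\right) = 2021 - 336 = 1685$)
$L - \frac{3027}{2881} = 1685 - \frac{3027}{2881} = \frac{4851458}{2881}$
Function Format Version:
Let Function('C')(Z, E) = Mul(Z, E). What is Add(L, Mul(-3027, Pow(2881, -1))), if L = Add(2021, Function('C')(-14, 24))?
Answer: Rational(4851458, 2881) ≈ 1683.9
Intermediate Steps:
Function('C')(Z, E) = Mul(E, Z)
L = 1685 (L = Add(2021, Mul(24, -14)) = Add(2021, -336) = 1685)
Add(L, Mul(-3027, Pow(2881, -1))) = Add(1685, Mul(-3027, Pow(2881, -1))) = Add(1685, Mul(-3027, Rational(1, 2881))) = Add(1685, Rational(-3027, 2881)) = Rational(4851458, 2881)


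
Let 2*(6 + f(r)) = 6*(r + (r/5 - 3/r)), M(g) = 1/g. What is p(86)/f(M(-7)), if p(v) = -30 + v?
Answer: 1960/1977 ≈ 0.99140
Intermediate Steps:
f(r) = -6 - 9/r + 18*r/5 (f(r) = -6 + (6*(r + (r/5 - 3/r)))/2 = -6 + (6*(r + (-3/r + r/5)))/2 = -6 + (6*(-3/r + 6*r/5))/2 = -6 + (-18/r + 36*r/5)/2 = -6 + (-9/r + 18*r/5) = -6 - 9/r + 18*r/5)
p(86)/f(M(-7)) = (-30 + 86)/(-6 - 9/(1/(-7)) + (18/5)/(-7)) = 56/(-6 - 9/(-⅐) + (18/5)*(-⅐)) = 56/(-6 - 9*(-7) - 18/35) = 56/(-6 + 63 - 18/35) = 56/(1977/35) = 56*(35/1977) = 1960/1977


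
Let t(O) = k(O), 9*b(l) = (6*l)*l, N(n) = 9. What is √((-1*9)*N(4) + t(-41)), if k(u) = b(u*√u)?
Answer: I*√414255/3 ≈ 214.54*I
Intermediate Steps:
b(l) = 2*l²/3 (b(l) = ((6*l)*l)/9 = (6*l²)/9 = 2*l²/3)
k(u) = 2*u³/3 (k(u) = 2*(u*√u)²/3 = 2*(u^(3/2))²/3 = 2*u³/3)
t(O) = 2*O³/3
√((-1*9)*N(4) + t(-41)) = √(-1*9*9 + (⅔)*(-41)³) = √(-9*9 + (⅔)*(-68921)) = √(-81 - 137842/3) = √(-138085/3) = I*√414255/3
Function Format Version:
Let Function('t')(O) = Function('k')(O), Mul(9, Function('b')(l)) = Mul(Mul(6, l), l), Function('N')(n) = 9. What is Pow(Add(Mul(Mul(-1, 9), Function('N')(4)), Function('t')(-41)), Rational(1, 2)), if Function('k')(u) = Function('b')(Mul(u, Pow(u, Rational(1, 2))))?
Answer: Mul(Rational(1, 3), I, Pow(414255, Rational(1, 2))) ≈ Mul(214.54, I)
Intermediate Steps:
Function('b')(l) = Mul(Rational(2, 3), Pow(l, 2)) (Function('b')(l) = Mul(Rational(1, 9), Mul(Mul(6, l), l)) = Mul(Rational(1, 9), Mul(6, Pow(l, 2))) = Mul(Rational(2, 3), Pow(l, 2)))
Function('k')(u) = Mul(Rational(2, 3), Pow(u, 3)) (Function('k')(u) = Mul(Rational(2, 3), Pow(Mul(u, Pow(u, Rational(1, 2))), 2)) = Mul(Rational(2, 3), Pow(Pow(u, Rational(3, 2)), 2)) = Mul(Rational(2, 3), Pow(u, 3)))
Function('t')(O) = Mul(Rational(2, 3), Pow(O, 3))
Pow(Add(Mul(Mul(-1, 9), Function('N')(4)), Function('t')(-41)), Rational(1, 2)) = Pow(Add(Mul(Mul(-1, 9), 9), Mul(Rational(2, 3), Pow(-41, 3))), Rational(1, 2)) = Pow(Add(Mul(-9, 9), Mul(Rational(2, 3), -68921)), Rational(1, 2)) = Pow(Add(-81, Rational(-137842, 3)), Rational(1, 2)) = Pow(Rational(-138085, 3), Rational(1, 2)) = Mul(Rational(1, 3), I, Pow(414255, Rational(1, 2)))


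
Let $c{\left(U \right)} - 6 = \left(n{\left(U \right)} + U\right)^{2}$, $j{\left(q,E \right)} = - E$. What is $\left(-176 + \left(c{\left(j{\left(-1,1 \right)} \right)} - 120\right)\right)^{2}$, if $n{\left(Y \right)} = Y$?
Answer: $81796$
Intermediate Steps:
$c{\left(U \right)} = 6 + 4 U^{2}$ ($c{\left(U \right)} = 6 + \left(U + U\right)^{2} = 6 + \left(2 U\right)^{2} = 6 + 4 U^{2}$)
$\left(-176 + \left(c{\left(j{\left(-1,1 \right)} \right)} - 120\right)\right)^{2} = \left(-176 - \left(114 - 4\right)\right)^{2} = \left(-176 + \left(\left(6 + 4 \cdot 1\right) - 120\right)\right)^{2} = \left(-176 + \left(\left(6 + 4\right) - 120\right)\right)^{2} = \left(-176 + \left(10 - 120\right)\right)^{2} = \left(-176 - 110\right)^{2} = \left(-286\right)^{2} = 81796$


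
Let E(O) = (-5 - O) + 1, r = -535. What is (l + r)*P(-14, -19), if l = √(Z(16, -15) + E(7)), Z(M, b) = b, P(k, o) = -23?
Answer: 12305 - 23*I*√26 ≈ 12305.0 - 117.28*I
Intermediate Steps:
E(O) = -4 - O
l = I*√26 (l = √(-15 + (-4 - 1*7)) = √(-15 + (-4 - 7)) = √(-15 - 11) = √(-26) = I*√26 ≈ 5.099*I)
(l + r)*P(-14, -19) = (I*√26 - 535)*(-23) = (-535 + I*√26)*(-23) = 12305 - 23*I*√26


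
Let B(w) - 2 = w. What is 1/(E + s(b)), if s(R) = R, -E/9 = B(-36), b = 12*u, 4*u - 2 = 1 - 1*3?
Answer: 1/306 ≈ 0.0032680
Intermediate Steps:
u = 0 (u = 1/2 + (1 - 1*3)/4 = 1/2 + (1 - 3)/4 = 1/2 + (1/4)*(-2) = 1/2 - 1/2 = 0)
B(w) = 2 + w
b = 0 (b = 12*0 = 0)
E = 306 (E = -9*(2 - 36) = -9*(-34) = 306)
1/(E + s(b)) = 1/(306 + 0) = 1/306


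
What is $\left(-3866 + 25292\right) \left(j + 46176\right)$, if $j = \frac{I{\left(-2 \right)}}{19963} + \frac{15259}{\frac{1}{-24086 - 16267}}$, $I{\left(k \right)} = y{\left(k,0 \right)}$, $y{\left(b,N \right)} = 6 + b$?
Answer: $- \frac{263351767796051034}{19963} \approx -1.3192 \cdot 10^{13}$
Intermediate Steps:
$I{\left(k \right)} = 6 + k$
$j = - \frac{12292145922197}{19963}$ ($j = \frac{6 - 2}{19963} + \frac{15259}{\frac{1}{-24086 - 16267}} = 4 \cdot \frac{1}{19963} + \frac{15259}{\frac{1}{-40353}} = \frac{4}{19963} + \frac{15259}{- \frac{1}{40353}} = \frac{4}{19963} + 15259 \left(-40353\right) = \frac{4}{19963} - 615746427 = - \frac{12292145922197}{19963} \approx -6.1575 \cdot 10^{8}$)
$\left(-3866 + 25292\right) \left(j + 46176\right) = \left(-3866 + 25292\right) \left(- \frac{12292145922197}{19963} + 46176\right) = 21426 \left(- \frac{12291224110709}{19963}\right) = - \frac{263351767796051034}{19963}$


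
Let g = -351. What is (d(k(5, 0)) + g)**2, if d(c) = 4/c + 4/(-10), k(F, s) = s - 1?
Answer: 3157729/25 ≈ 1.2631e+5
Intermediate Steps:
k(F, s) = -1 + s
d(c) = -2/5 + 4/c (d(c) = 4/c + 4*(-1/10) = 4/c - 2/5 = -2/5 + 4/c)
(d(k(5, 0)) + g)**2 = ((-2/5 + 4/(-1 + 0)) - 351)**2 = ((-2/5 + 4/(-1)) - 351)**2 = ((-2/5 + 4*(-1)) - 351)**2 = ((-2/5 - 4) - 351)**2 = (-22/5 - 351)**2 = (-1777/5)**2 = 3157729/25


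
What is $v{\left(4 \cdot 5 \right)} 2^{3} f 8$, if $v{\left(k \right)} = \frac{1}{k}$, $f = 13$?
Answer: $\frac{208}{5} \approx 41.6$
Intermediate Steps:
$v{\left(4 \cdot 5 \right)} 2^{3} f 8 = \frac{2^{3} \cdot 13 \cdot 8}{4 \cdot 5} = \frac{8 \cdot 13 \cdot 8}{20} = \frac{104 \cdot 8}{20} = \frac{1}{20} \cdot 832 = \frac{208}{5}$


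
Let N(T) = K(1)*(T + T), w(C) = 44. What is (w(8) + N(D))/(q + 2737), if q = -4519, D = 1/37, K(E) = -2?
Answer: -812/32967 ≈ -0.024631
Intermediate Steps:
D = 1/37 ≈ 0.027027
N(T) = -4*T (N(T) = -2*(T + T) = -4*T)
(w(8) + N(D))/(q + 2737) = (44 - 4*1/37)/(-4519 + 2737) = (44 - 4/37)/(-1782) = (1624/37)*(-1/1782) = -812/32967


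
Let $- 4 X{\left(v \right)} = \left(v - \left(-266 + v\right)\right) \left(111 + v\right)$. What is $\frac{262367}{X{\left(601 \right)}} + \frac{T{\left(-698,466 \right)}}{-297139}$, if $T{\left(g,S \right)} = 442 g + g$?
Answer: $- \frac{9045543363}{2009848196} \approx -4.5006$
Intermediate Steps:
$T{\left(g,S \right)} = 443 g$
$X{\left(v \right)} = - \frac{14763}{2} - \frac{133 v}{2}$ ($X{\left(v \right)} = - \frac{\left(v - \left(-266 + v\right)\right) \left(111 + v\right)}{4} = - \frac{266 \left(111 + v\right)}{4} = - \frac{29526 + 266 v}{4} = - \frac{14763}{2} - \frac{133 v}{2}$)
$\frac{262367}{X{\left(601 \right)}} + \frac{T{\left(-698,466 \right)}}{-297139} = \frac{262367}{- \frac{14763}{2} - \frac{79933}{2}} + \frac{443 \left(-698\right)}{-297139} = \frac{262367}{- \frac{14763}{2} - \frac{79933}{2}} - - \frac{309214}{297139} = \frac{262367}{-47348} + \frac{309214}{297139} = 262367 \left(- \frac{1}{47348}\right) + \frac{309214}{297139} = - \frac{37481}{6764} + \frac{309214}{297139} = - \frac{9045543363}{2009848196}$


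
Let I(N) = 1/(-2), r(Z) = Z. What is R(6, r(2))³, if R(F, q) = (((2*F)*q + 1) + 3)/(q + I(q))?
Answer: 175616/27 ≈ 6504.3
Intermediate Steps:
I(N) = -½
R(F, q) = (4 + 2*F*q)/(-½ + q) (R(F, q) = (((2*F)*q + 1) + 3)/(q - ½) = ((2*F*q + 1) + 3)/(-½ + q) = ((1 + 2*F*q) + 3)/(-½ + q) = (4 + 2*F*q)/(-½ + q))
R(6, r(2))³ = (4*(2 + 6*2)/(-1 + 2*2))³ = (4*(2 + 12)/(-1 + 4))³ = (4*14/3)³ = (4*(⅓)*14)³ = (56/3)³ = 175616/27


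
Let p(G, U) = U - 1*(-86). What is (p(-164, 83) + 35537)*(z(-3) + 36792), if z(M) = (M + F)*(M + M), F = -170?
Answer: 1350757980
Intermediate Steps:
p(G, U) = 86 + U (p(G, U) = U + 86 = 86 + U)
z(M) = 2*M*(-170 + M) (z(M) = (M - 170)*(M + M) = (-170 + M)*(2*M) = 2*M*(-170 + M))
(p(-164, 83) + 35537)*(z(-3) + 36792) = ((86 + 83) + 35537)*(2*(-3)*(-170 - 3) + 36792) = (169 + 35537)*(2*(-3)*(-173) + 36792) = 35706*(1038 + 36792) = 35706*37830 = 1350757980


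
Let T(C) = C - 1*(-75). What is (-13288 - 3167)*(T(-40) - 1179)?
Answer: 18824520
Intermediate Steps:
T(C) = 75 + C (T(C) = C + 75 = 75 + C)
(-13288 - 3167)*(T(-40) - 1179) = (-13288 - 3167)*((75 - 40) - 1179) = -16455*(35 - 1179) = -16455*(-1144) = 18824520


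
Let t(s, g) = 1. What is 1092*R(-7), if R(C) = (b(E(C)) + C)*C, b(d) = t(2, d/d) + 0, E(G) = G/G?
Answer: 45864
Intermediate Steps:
E(G) = 1
b(d) = 1 (b(d) = 1 + 0 = 1)
R(C) = C*(1 + C) (R(C) = (1 + C)*C = C*(1 + C))
1092*R(-7) = 1092*(-7*(1 - 7)) = 1092*(-7*(-6)) = 1092*42 = 45864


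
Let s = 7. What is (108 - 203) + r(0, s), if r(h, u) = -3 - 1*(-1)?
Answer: -97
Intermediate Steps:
r(h, u) = -2 (r(h, u) = -3 + 1 = -2)
(108 - 203) + r(0, s) = (108 - 203) - 2 = -95 - 2 = -97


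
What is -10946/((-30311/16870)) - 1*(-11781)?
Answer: 541752911/30311 ≈ 17873.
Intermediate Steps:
-10946/((-30311/16870)) - 1*(-11781) = -10946/((-30311*1/16870)) + 11781 = -10946/(-30311/16870) + 11781 = -10946*(-16870/30311) + 11781 = 184659020/30311 + 11781 = 541752911/30311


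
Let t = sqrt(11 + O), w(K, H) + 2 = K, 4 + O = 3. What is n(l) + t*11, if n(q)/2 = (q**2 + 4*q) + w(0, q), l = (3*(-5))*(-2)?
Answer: 2036 + 11*sqrt(10) ≈ 2070.8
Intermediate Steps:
O = -1 (O = -4 + 3 = -1)
l = 30 (l = -15*(-2) = 30)
w(K, H) = -2 + K
n(q) = -4 + 2*q**2 + 8*q (n(q) = 2*((q**2 + 4*q) + (-2 + 0)) = 2*((q**2 + 4*q) - 2) = 2*(-2 + q**2 + 4*q) = -4 + 2*q**2 + 8*q)
t = sqrt(10) (t = sqrt(11 - 1) = sqrt(10) ≈ 3.1623)
n(l) + t*11 = (-4 + 2*30**2 + 8*30) + sqrt(10)*11 = (-4 + 2*900 + 240) + 11*sqrt(10) = (-4 + 1800 + 240) + 11*sqrt(10) = 2036 + 11*sqrt(10)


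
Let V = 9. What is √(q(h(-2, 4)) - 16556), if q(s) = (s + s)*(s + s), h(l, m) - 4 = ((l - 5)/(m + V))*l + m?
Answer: 2*I*√685567/13 ≈ 127.38*I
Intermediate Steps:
h(l, m) = 4 + m + l*(-5 + l)/(9 + m) (h(l, m) = 4 + (((l - 5)/(m + 9))*l + m) = 4 + (((-5 + l)/(9 + m))*l + m) = 4 + (l*(-5 + l)/(9 + m) + m) = 4 + (m + l*(-5 + l)/(9 + m)) = 4 + m + l*(-5 + l)/(9 + m))
q(s) = 4*s² (q(s) = (2*s)*(2*s) = 4*s²)
√(q(h(-2, 4)) - 16556) = √(4*((36 + (-2)² + 4² - 5*(-2) + 13*4)/(9 + 4))² - 16556) = √(4*((36 + 4 + 16 + 10 + 52)/13)² - 16556) = √(4*((1/13)*118)² - 16556) = √(4*(118/13)² - 16556) = √(4*(13924/169) - 16556) = √(55696/169 - 16556) = √(-2742268/169) = 2*I*√685567/13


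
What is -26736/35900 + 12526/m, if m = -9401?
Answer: -175257134/84373975 ≈ -2.0771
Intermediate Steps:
-26736/35900 + 12526/m = -26736/35900 + 12526/(-9401) = -26736*1/35900 + 12526*(-1/9401) = -6684/8975 - 12526/9401 = -175257134/84373975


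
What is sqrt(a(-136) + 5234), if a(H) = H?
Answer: sqrt(5098) ≈ 71.400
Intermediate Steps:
sqrt(a(-136) + 5234) = sqrt(-136 + 5234) = sqrt(5098)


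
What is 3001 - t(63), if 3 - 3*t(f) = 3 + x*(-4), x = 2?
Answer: 8995/3 ≈ 2998.3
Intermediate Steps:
t(f) = 8/3 (t(f) = 1 - (3 + 2*(-4))/3 = 1 - (3 - 8)/3 = 1 - ⅓*(-5) = 1 + 5/3 = 8/3)
3001 - t(63) = 3001 - 1*8/3 = 3001 - 8/3 = 8995/3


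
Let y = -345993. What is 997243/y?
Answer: -997243/345993 ≈ -2.8823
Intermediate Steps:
997243/y = 997243/(-345993) = 997243*(-1/345993) = -997243/345993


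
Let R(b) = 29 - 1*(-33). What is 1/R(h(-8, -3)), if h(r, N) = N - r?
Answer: 1/62 ≈ 0.016129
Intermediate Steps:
R(b) = 62 (R(b) = 29 + 33 = 62)
1/R(h(-8, -3)) = 1/62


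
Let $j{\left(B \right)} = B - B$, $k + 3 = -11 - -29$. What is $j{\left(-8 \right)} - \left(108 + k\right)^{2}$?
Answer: $-15129$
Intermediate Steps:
$k = 15$ ($k = -3 - -18 = -3 + \left(-11 + 29\right) = -3 + 18 = 15$)
$j{\left(B \right)} = 0$
$j{\left(-8 \right)} - \left(108 + k\right)^{2} = 0 - \left(108 + 15\right)^{2} = 0 - 123^{2} = 0 - 15129 = -15129$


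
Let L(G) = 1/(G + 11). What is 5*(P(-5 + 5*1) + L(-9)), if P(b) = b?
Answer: 5/2 ≈ 2.5000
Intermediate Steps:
L(G) = 1/(11 + G)
5*(P(-5 + 5*1) + L(-9)) = 5*((-5 + 5*1) + 1/(11 - 9)) = 5*((-5 + 5) + 1/2) = 5*(0 + ½) = 5*(½) = 5/2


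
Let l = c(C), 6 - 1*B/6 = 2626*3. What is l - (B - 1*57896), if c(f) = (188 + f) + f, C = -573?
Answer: 104170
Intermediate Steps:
c(f) = 188 + 2*f
B = -47232 (B = 36 - 15756*3 = 36 - 6*7878 = 36 - 47268 = -47232)
l = -958 (l = 188 + 2*(-573) = 188 - 1146 = -958)
l - (B - 1*57896) = -958 - (-47232 - 1*57896) = -958 - (-47232 - 57896) = -958 - 1*(-105128) = -958 + 105128 = 104170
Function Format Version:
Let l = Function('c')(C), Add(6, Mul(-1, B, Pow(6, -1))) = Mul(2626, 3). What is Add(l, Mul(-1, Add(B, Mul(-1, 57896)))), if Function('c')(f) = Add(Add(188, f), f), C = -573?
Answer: 104170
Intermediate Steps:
Function('c')(f) = Add(188, Mul(2, f))
B = -47232 (B = Add(36, Mul(-6, Mul(2626, 3))) = Add(36, Mul(-6, 7878)) = Add(36, -47268) = -47232)
l = -958 (l = Add(188, Mul(2, -573)) = Add(188, -1146) = -958)
Add(l, Mul(-1, Add(B, Mul(-1, 57896)))) = Add(-958, Mul(-1, Add(-47232, Mul(-1, 57896)))) = Add(-958, Mul(-1, Add(-47232, -57896))) = Add(-958, Mul(-1, -105128)) = Add(-958, 105128) = 104170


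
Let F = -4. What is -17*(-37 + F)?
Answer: 697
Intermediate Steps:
-17*(-37 + F) = -17*(-37 - 4) = -17*(-41) = 697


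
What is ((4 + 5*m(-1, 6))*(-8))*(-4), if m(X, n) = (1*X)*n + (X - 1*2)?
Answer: -1312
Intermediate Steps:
m(X, n) = -2 + X + X*n (m(X, n) = X*n + (X - 2) = X*n + (-2 + X) = -2 + X + X*n)
((4 + 5*m(-1, 6))*(-8))*(-4) = ((4 + 5*(-2 - 1 - 1*6))*(-8))*(-4) = ((4 + 5*(-2 - 1 - 6))*(-8))*(-4) = ((4 + 5*(-9))*(-8))*(-4) = ((4 - 45)*(-8))*(-4) = -41*(-8)*(-4) = 328*(-4) = -1312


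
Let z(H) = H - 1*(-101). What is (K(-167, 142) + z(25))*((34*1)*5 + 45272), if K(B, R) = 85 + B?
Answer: 1999448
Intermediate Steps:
z(H) = 101 + H (z(H) = H + 101 = 101 + H)
(K(-167, 142) + z(25))*((34*1)*5 + 45272) = ((85 - 167) + (101 + 25))*((34*1)*5 + 45272) = (-82 + 126)*(34*5 + 45272) = 44*(170 + 45272) = 44*45442 = 1999448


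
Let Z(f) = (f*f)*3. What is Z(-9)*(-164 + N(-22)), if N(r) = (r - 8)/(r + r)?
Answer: -873099/22 ≈ -39686.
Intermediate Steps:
N(r) = (-8 + r)/(2*r) (N(r) = (-8 + r)/((2*r)) = (-8 + r)*(1/(2*r)) = (-8 + r)/(2*r))
Z(f) = 3*f² (Z(f) = f²*3 = 3*f²)
Z(-9)*(-164 + N(-22)) = (3*(-9)²)*(-164 + (½)*(-8 - 22)/(-22)) = (3*81)*(-164 + (½)*(-1/22)*(-30)) = 243*(-164 + 15/22) = 243*(-3593/22) = -873099/22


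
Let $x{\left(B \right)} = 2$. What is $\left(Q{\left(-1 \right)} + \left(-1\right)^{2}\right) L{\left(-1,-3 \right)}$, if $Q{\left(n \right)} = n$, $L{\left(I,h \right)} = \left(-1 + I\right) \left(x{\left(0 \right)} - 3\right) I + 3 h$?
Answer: $0$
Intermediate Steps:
$L{\left(I,h \right)} = 3 h + I \left(1 - I\right)$ ($L{\left(I,h \right)} = \left(-1 + I\right) \left(2 - 3\right) I + 3 h = \left(-1 + I\right) \left(-1\right) I + 3 h = \left(1 - I\right) I + 3 h = I \left(1 - I\right) + 3 h = 3 h + I \left(1 - I\right)$)
$\left(Q{\left(-1 \right)} + \left(-1\right)^{2}\right) L{\left(-1,-3 \right)} = \left(-1 + \left(-1\right)^{2}\right) \left(-1 - \left(-1\right)^{2} + 3 \left(-3\right)\right) = \left(-1 + 1\right) \left(-1 - 1 - 9\right) = 0 \left(-1 - 1 - 9\right) = 0 \left(-11\right) = 0$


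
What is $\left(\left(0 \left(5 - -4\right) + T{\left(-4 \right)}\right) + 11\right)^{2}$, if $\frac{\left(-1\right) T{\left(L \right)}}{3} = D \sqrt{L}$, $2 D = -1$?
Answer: $112 + 66 i \approx 112.0 + 66.0 i$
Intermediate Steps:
$D = - \frac{1}{2}$ ($D = \frac{1}{2} \left(-1\right) = - \frac{1}{2} \approx -0.5$)
$T{\left(L \right)} = \frac{3 \sqrt{L}}{2}$ ($T{\left(L \right)} = - 3 \left(- \frac{\sqrt{L}}{2}\right) = \frac{3 \sqrt{L}}{2}$)
$\left(\left(0 \left(5 - -4\right) + T{\left(-4 \right)}\right) + 11\right)^{2} = \left(\left(0 \left(5 - -4\right) + \frac{3 \sqrt{-4}}{2}\right) + 11\right)^{2} = \left(\left(0 \left(5 + 4\right) + \frac{3 \cdot 2 i}{2}\right) + 11\right)^{2} = \left(\left(0 \cdot 9 + 3 i\right) + 11\right)^{2} = \left(\left(0 + 3 i\right) + 11\right)^{2} = \left(3 i + 11\right)^{2} = \left(11 + 3 i\right)^{2}$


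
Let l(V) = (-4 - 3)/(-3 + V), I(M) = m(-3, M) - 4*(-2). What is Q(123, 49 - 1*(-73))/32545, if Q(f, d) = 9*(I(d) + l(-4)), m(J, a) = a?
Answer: 1179/32545 ≈ 0.036227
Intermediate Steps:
I(M) = 8 + M (I(M) = M - 4*(-2) = M + 8 = 8 + M)
l(V) = -7/(-3 + V)
Q(f, d) = 81 + 9*d (Q(f, d) = 9*((8 + d) - 7/(-3 - 4)) = 9*((8 + d) - 7/(-7)) = 9*((8 + d) - 7*(-⅐)) = 9*((8 + d) + 1) = 9*(9 + d) = 81 + 9*d)
Q(123, 49 - 1*(-73))/32545 = (81 + 9*(49 - 1*(-73)))/32545 = (81 + 9*(49 + 73))*(1/32545) = (81 + 9*122)*(1/32545) = (81 + 1098)*(1/32545) = 1179*(1/32545) = 1179/32545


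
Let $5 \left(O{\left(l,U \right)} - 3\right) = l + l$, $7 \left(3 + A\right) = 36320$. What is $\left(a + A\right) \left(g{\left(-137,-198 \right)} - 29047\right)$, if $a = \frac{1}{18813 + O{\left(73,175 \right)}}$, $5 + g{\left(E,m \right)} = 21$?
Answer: $- \frac{99295008258879}{659582} \approx -1.5054 \cdot 10^{8}$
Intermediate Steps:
$A = \frac{36299}{7}$ ($A = -3 + \frac{1}{7} \cdot 36320 = -3 + \frac{36320}{7} = \frac{36299}{7} \approx 5185.6$)
$g{\left(E,m \right)} = 16$ ($g{\left(E,m \right)} = -5 + 21 = 16$)
$O{\left(l,U \right)} = 3 + \frac{2 l}{5}$ ($O{\left(l,U \right)} = 3 + \frac{l + l}{5} = 3 + \frac{2 l}{5}$)
$a = \frac{5}{94226}$ ($a = \frac{1}{18813 + \left(3 + \frac{2}{5} \cdot 73\right)} = \frac{1}{18813 + \left(3 + \frac{146}{5}\right)} = \frac{1}{18813 + \frac{161}{5}} = \frac{1}{\frac{94226}{5}} = \frac{5}{94226} \approx 5.3064 \cdot 10^{-5}$)
$\left(a + A\right) \left(g{\left(-137,-198 \right)} - 29047\right) = \left(\frac{5}{94226} + \frac{36299}{7}\right) \left(16 - 29047\right) = \frac{3420309609}{659582} \left(-29031\right) = - \frac{99295008258879}{659582}$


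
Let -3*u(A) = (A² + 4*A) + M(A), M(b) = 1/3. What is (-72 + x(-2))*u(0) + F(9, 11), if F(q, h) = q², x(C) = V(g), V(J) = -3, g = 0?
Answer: 268/3 ≈ 89.333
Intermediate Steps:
M(b) = ⅓
x(C) = -3
u(A) = -⅑ - 4*A/3 - A²/3 (u(A) = -((A² + 4*A) + ⅓)/3 = -(⅓ + A² + 4*A)/3 = -⅑ - 4*A/3 - A²/3)
(-72 + x(-2))*u(0) + F(9, 11) = (-72 - 3)*(-⅑ - 4/3*0 - ⅓*0²) + 9² = -75*(-⅑ + 0 - ⅓*0) + 81 = -75*(-⅑ + 0 + 0) + 81 = -75*(-⅑) + 81 = 25/3 + 81 = 268/3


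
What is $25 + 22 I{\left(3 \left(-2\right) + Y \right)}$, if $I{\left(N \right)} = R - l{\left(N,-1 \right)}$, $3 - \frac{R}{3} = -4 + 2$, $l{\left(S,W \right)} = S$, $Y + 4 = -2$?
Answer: $619$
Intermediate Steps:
$Y = -6$ ($Y = -4 - 2 = -6$)
$R = 15$ ($R = 9 - 3 \left(-4 + 2\right) = 9 - -6 = 9 + 6 = 15$)
$I{\left(N \right)} = 15 - N$
$25 + 22 I{\left(3 \left(-2\right) + Y \right)} = 25 + 22 \left(15 - \left(3 \left(-2\right) - 6\right)\right) = 25 + 22 \left(15 - \left(-6 - 6\right)\right) = 25 + 22 \left(15 - -12\right) = 25 + 22 \left(15 + 12\right) = 25 + 22 \cdot 27 = 25 + 594 = 619$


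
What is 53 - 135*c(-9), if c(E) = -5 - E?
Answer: -487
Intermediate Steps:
53 - 135*c(-9) = 53 - 135*(-5 - 1*(-9)) = 53 - 135*(-5 + 9) = 53 - 135*4 = 53 - 540 = -487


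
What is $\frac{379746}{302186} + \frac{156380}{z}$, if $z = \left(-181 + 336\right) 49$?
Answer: $\frac{716285965}{32787181} \approx 21.847$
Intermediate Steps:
$z = 7595$ ($z = 155 \cdot 49 = 7595$)
$\frac{379746}{302186} + \frac{156380}{z} = \frac{379746}{302186} + \frac{156380}{7595} = 379746 \cdot \frac{1}{302186} + 156380 \cdot \frac{1}{7595} = \frac{189873}{151093} + \frac{4468}{217} = \frac{716285965}{32787181}$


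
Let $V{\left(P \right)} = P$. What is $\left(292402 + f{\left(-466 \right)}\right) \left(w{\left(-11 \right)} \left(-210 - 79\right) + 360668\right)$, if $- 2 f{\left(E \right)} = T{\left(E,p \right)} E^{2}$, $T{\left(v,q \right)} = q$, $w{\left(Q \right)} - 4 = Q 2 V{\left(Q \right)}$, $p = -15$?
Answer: $556292503328$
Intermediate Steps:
$w{\left(Q \right)} = 4 + 2 Q^{2}$ ($w{\left(Q \right)} = 4 + Q 2 Q = 4 + 2 Q Q = 4 + 2 Q^{2}$)
$f{\left(E \right)} = \frac{15 E^{2}}{2}$ ($f{\left(E \right)} = - \frac{\left(-15\right) E^{2}}{2} = \frac{15 E^{2}}{2}$)
$\left(292402 + f{\left(-466 \right)}\right) \left(w{\left(-11 \right)} \left(-210 - 79\right) + 360668\right) = \left(292402 + \frac{15 \left(-466\right)^{2}}{2}\right) \left(\left(4 + 2 \left(-11\right)^{2}\right) \left(-210 - 79\right) + 360668\right) = \left(292402 + \frac{15}{2} \cdot 217156\right) \left(\left(4 + 2 \cdot 121\right) \left(-289\right) + 360668\right) = \left(292402 + 1628670\right) \left(\left(4 + 242\right) \left(-289\right) + 360668\right) = 1921072 \left(246 \left(-289\right) + 360668\right) = 1921072 \left(-71094 + 360668\right) = 1921072 \cdot 289574 = 556292503328$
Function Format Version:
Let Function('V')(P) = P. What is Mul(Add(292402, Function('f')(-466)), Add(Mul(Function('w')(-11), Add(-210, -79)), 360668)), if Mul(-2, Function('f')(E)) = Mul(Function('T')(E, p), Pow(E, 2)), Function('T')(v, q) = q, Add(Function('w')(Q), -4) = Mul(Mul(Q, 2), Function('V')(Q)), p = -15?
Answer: 556292503328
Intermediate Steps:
Function('w')(Q) = Add(4, Mul(2, Pow(Q, 2))) (Function('w')(Q) = Add(4, Mul(Mul(Q, 2), Q)) = Add(4, Mul(Mul(2, Q), Q)) = Add(4, Mul(2, Pow(Q, 2))))
Function('f')(E) = Mul(Rational(15, 2), Pow(E, 2)) (Function('f')(E) = Mul(Rational(-1, 2), Mul(-15, Pow(E, 2))) = Mul(Rational(15, 2), Pow(E, 2)))
Mul(Add(292402, Function('f')(-466)), Add(Mul(Function('w')(-11), Add(-210, -79)), 360668)) = Mul(Add(292402, Mul(Rational(15, 2), Pow(-466, 2))), Add(Mul(Add(4, Mul(2, Pow(-11, 2))), Add(-210, -79)), 360668)) = Mul(Add(292402, Mul(Rational(15, 2), 217156)), Add(Mul(Add(4, Mul(2, 121)), -289), 360668)) = Mul(Add(292402, 1628670), Add(Mul(Add(4, 242), -289), 360668)) = Mul(1921072, Add(Mul(246, -289), 360668)) = Mul(1921072, Add(-71094, 360668)) = Mul(1921072, 289574) = 556292503328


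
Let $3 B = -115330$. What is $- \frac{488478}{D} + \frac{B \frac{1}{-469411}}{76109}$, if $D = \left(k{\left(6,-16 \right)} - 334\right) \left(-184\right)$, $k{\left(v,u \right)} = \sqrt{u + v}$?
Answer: $\frac{- 26177338403097643 i + 10610360 \sqrt{10}}{9860486896524 \left(\sqrt{10} + 334 i\right)} \approx -7.9477 - 0.075248 i$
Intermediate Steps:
$B = - \frac{115330}{3}$ ($B = \frac{1}{3} \left(-115330\right) = - \frac{115330}{3} \approx -38443.0$)
$D = 61456 - 184 i \sqrt{10}$ ($D = \left(\sqrt{-16 + 6} - 334\right) \left(-184\right) = \left(\sqrt{-10} - 334\right) \left(-184\right) = \left(i \sqrt{10} - 334\right) \left(-184\right) = \left(-334 + i \sqrt{10}\right) \left(-184\right) = 61456 - 184 i \sqrt{10} \approx 61456.0 - 581.86 i$)
$- \frac{488478}{D} + \frac{B \frac{1}{-469411}}{76109} = - \frac{488478}{61456 - 184 i \sqrt{10}} + \frac{\left(- \frac{115330}{3}\right) \frac{1}{-469411}}{76109} = - \frac{488478}{61456 - 184 i \sqrt{10}} + \left(- \frac{115330}{3}\right) \left(- \frac{1}{469411}\right) \frac{1}{76109} = - \frac{488478}{61456 - 184 i \sqrt{10}} + \frac{115330}{1408233} \cdot \frac{1}{76109} = - \frac{488478}{61456 - 184 i \sqrt{10}} + \frac{115330}{107179205397} = \frac{115330}{107179205397} - \frac{488478}{61456 - 184 i \sqrt{10}}$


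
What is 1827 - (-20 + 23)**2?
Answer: 1818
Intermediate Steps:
1827 - (-20 + 23)**2 = 1827 - 1*3**2 = 1827 - 1*9 = 1827 - 9 = 1818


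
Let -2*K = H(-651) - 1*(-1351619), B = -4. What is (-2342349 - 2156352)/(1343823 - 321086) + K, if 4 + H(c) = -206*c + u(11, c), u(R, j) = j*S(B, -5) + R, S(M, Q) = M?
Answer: -761092646517/1022737 ≈ -7.4417e+5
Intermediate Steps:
u(R, j) = R - 4*j (u(R, j) = j*(-4) + R = -4*j + R = R - 4*j)
H(c) = 7 - 210*c (H(c) = -4 + (-206*c + (11 - 4*c)) = -4 + (11 - 210*c) = 7 - 210*c)
K = -744168 (K = -((7 - 210*(-651)) - 1*(-1351619))/2 = -((7 + 136710) + 1351619)/2 = -(136717 + 1351619)/2 = -½*1488336 = -744168)
(-2342349 - 2156352)/(1343823 - 321086) + K = (-2342349 - 2156352)/(1343823 - 321086) - 744168 = -4498701/1022737 - 744168 = -761092646517/1022737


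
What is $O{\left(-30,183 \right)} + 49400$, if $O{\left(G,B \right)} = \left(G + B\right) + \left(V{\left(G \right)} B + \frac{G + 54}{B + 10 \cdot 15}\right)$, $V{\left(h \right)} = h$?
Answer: $\frac{4891001}{111} \approx 44063.0$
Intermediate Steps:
$O{\left(G,B \right)} = B + G + B G + \frac{54 + G}{150 + B}$ ($O{\left(G,B \right)} = \left(G + B\right) + \left(G B + \frac{G + 54}{B + 10 \cdot 15}\right) = \left(B + G\right) + \left(B G + \frac{54 + G}{B + 150}\right) = \left(B + G\right) + \left(B G + \frac{54 + G}{150 + B}\right) = B + G + B G + \frac{54 + G}{150 + B}$)
$O{\left(-30,183 \right)} + 49400 = \frac{54 + 183^{2} + 150 \cdot 183 + 151 \left(-30\right) - 30 \cdot 183^{2} + 151 \cdot 183 \left(-30\right)}{150 + 183} + 49400 = \frac{54 + 33489 + 27450 - 4530 - 1004670 - 828990}{333} + 49400 = \frac{1}{333} \left(-1777197\right) + 49400 = - \frac{592399}{111} + 49400 = \frac{4891001}{111}$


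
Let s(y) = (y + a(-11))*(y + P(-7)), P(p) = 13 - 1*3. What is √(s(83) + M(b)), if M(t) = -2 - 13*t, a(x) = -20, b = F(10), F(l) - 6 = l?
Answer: √5649 ≈ 75.160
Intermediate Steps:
F(l) = 6 + l
b = 16 (b = 6 + 10 = 16)
P(p) = 10 (P(p) = 13 - 3 = 10)
s(y) = (-20 + y)*(10 + y) (s(y) = (y - 20)*(y + 10) = (-20 + y)*(10 + y))
√(s(83) + M(b)) = √((-200 + 83² - 10*83) + (-2 - 13*16)) = √((-200 + 6889 - 830) + (-2 - 208)) = √(5859 - 210) = √5649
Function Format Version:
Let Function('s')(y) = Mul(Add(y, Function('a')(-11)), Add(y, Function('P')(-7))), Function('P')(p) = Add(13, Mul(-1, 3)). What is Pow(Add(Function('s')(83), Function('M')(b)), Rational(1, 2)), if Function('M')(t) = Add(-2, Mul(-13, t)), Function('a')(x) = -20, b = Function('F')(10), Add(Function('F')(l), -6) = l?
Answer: Pow(5649, Rational(1, 2)) ≈ 75.160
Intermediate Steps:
Function('F')(l) = Add(6, l)
b = 16 (b = Add(6, 10) = 16)
Function('P')(p) = 10 (Function('P')(p) = Add(13, -3) = 10)
Function('s')(y) = Mul(Add(-20, y), Add(10, y)) (Function('s')(y) = Mul(Add(y, -20), Add(y, 10)) = Mul(Add(-20, y), Add(10, y)))
Pow(Add(Function('s')(83), Function('M')(b)), Rational(1, 2)) = Pow(Add(Add(-200, Pow(83, 2), Mul(-10, 83)), Add(-2, Mul(-13, 16))), Rational(1, 2)) = Pow(Add(Add(-200, 6889, -830), Add(-2, -208)), Rational(1, 2)) = Pow(Add(5859, -210), Rational(1, 2)) = Pow(5649, Rational(1, 2))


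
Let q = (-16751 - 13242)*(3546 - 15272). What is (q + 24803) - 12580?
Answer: 351710141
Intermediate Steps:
q = 351697918 (q = -29993*(-11726) = 351697918)
(q + 24803) - 12580 = (351697918 + 24803) - 12580 = 351722721 - 12580 = 351710141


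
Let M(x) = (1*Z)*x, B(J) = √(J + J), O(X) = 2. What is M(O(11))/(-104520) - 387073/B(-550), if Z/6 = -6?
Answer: 3/4355 + 387073*I*√11/110 ≈ 0.00068886 + 11671.0*I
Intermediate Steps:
Z = -36 (Z = 6*(-6) = -36)
B(J) = √2*√J (B(J) = √(2*J) = √2*√J)
M(x) = -36*x (M(x) = (1*(-36))*x = -36*x)
M(O(11))/(-104520) - 387073/B(-550) = -36*2/(-104520) - 387073*(-I*√11/110) = -72*(-1/104520) - 387073*(-I*√11/110) = 3/4355 - 387073*(-I*√11/110) = 3/4355 - (-387073)*I*√11/110 = 3/4355 + 387073*I*√11/110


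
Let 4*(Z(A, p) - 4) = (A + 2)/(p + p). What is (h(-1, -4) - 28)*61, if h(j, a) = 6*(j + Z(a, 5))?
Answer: -6283/10 ≈ -628.30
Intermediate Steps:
Z(A, p) = 4 + (2 + A)/(8*p) (Z(A, p) = 4 + ((A + 2)/(p + p))/4 = 4 + ((2 + A)/((2*p)))/4 = 4 + ((2 + A)*(1/(2*p)))/4 = 4 + ((2 + A)/(2*p))/4 = 4 + (2 + A)/(8*p))
h(j, a) = 243/10 + 6*j + 3*a/20 (h(j, a) = 6*(j + (⅛)*(2 + a + 32*5)/5) = 6*(j + (⅛)*(⅕)*(2 + a + 160)) = 6*(j + (⅛)*(⅕)*(162 + a)) = 6*(j + (81/20 + a/40)) = 6*(81/20 + j + a/40) = 243/10 + 6*j + 3*a/20)
(h(-1, -4) - 28)*61 = ((243/10 + 6*(-1) + (3/20)*(-4)) - 28)*61 = ((243/10 - 6 - ⅗) - 28)*61 = (177/10 - 28)*61 = -103/10*61 = -6283/10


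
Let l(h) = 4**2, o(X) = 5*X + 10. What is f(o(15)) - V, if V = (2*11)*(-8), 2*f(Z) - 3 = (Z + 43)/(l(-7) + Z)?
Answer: 35983/202 ≈ 178.13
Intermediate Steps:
o(X) = 10 + 5*X
l(h) = 16
f(Z) = 3/2 + (43 + Z)/(2*(16 + Z)) (f(Z) = 3/2 + ((Z + 43)/(16 + Z))/2 = 3/2 + ((43 + Z)/(16 + Z))/2 = 3/2 + (43 + Z)/(2*(16 + Z)))
V = -176 (V = 22*(-8) = -176)
f(o(15)) - V = (91 + 4*(10 + 5*15))/(2*(16 + (10 + 5*15))) - 1*(-176) = (91 + 4*(10 + 75))/(2*(16 + (10 + 75))) + 176 = (91 + 4*85)/(2*(16 + 85)) + 176 = (1/2)*(91 + 340)/101 + 176 = (1/2)*(1/101)*431 + 176 = 431/202 + 176 = 35983/202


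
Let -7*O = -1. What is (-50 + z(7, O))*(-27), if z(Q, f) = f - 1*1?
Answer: 9612/7 ≈ 1373.1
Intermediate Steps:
O = ⅐ (O = -⅐*(-1) = ⅐ ≈ 0.14286)
z(Q, f) = -1 + f (z(Q, f) = f - 1 = -1 + f)
(-50 + z(7, O))*(-27) = (-50 + (-1 + ⅐))*(-27) = (-50 - 6/7)*(-27) = -356/7*(-27) = 9612/7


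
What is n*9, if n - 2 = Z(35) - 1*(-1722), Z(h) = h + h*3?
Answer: 16776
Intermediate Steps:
Z(h) = 4*h (Z(h) = h + 3*h = 4*h)
n = 1864 (n = 2 + (4*35 - 1*(-1722)) = 2 + (140 + 1722) = 2 + 1862 = 1864)
n*9 = 1864*9 = 16776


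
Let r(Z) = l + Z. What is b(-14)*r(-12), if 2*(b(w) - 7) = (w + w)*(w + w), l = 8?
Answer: -1596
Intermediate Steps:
b(w) = 7 + 2*w**2 (b(w) = 7 + ((w + w)*(w + w))/2 = 7 + ((2*w)*(2*w))/2 = 7 + (4*w**2)/2 = 7 + 2*w**2)
r(Z) = 8 + Z
b(-14)*r(-12) = (7 + 2*(-14)**2)*(8 - 12) = (7 + 2*196)*(-4) = (7 + 392)*(-4) = 399*(-4) = -1596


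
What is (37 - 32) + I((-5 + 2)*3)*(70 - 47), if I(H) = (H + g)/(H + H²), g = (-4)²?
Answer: 521/72 ≈ 7.2361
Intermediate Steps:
g = 16
I(H) = (16 + H)/(H + H²) (I(H) = (H + 16)/(H + H²) = (16 + H)/(H + H²))
(37 - 32) + I((-5 + 2)*3)*(70 - 47) = (37 - 32) + ((16 + (-5 + 2)*3)/((((-5 + 2)*3))*(1 + (-5 + 2)*3)))*(70 - 47) = 5 + ((16 - 3*3)/(((-3*3))*(1 - 3*3)))*23 = 5 + ((16 - 9)/((-9)*(1 - 9)))*23 = 5 - ⅑*7/(-8)*23 = 5 - ⅑*(-⅛)*7*23 = 5 + (7/72)*23 = 5 + 161/72 = 521/72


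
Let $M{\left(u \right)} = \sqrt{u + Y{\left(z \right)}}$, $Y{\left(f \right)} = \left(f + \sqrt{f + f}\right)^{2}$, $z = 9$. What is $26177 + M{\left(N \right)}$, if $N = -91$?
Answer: $26177 + \sqrt{8 + 54 \sqrt{2}} \approx 26186.0$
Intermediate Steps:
$Y{\left(f \right)} = \left(f + \sqrt{2} \sqrt{f}\right)^{2}$ ($Y{\left(f \right)} = \left(f + \sqrt{2 f}\right)^{2} = \left(f + \sqrt{2} \sqrt{f}\right)^{2}$)
$M{\left(u \right)} = \sqrt{u + \left(9 + 3 \sqrt{2}\right)^{2}}$ ($M{\left(u \right)} = \sqrt{u + \left(9 + \sqrt{2} \sqrt{9}\right)^{2}} = \sqrt{u + \left(9 + \sqrt{2} \cdot 3\right)^{2}} = \sqrt{u + \left(9 + 3 \sqrt{2}\right)^{2}}$)
$26177 + M{\left(N \right)} = 26177 + \sqrt{99 - 91 + 54 \sqrt{2}} = 26177 + \sqrt{8 + 54 \sqrt{2}}$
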